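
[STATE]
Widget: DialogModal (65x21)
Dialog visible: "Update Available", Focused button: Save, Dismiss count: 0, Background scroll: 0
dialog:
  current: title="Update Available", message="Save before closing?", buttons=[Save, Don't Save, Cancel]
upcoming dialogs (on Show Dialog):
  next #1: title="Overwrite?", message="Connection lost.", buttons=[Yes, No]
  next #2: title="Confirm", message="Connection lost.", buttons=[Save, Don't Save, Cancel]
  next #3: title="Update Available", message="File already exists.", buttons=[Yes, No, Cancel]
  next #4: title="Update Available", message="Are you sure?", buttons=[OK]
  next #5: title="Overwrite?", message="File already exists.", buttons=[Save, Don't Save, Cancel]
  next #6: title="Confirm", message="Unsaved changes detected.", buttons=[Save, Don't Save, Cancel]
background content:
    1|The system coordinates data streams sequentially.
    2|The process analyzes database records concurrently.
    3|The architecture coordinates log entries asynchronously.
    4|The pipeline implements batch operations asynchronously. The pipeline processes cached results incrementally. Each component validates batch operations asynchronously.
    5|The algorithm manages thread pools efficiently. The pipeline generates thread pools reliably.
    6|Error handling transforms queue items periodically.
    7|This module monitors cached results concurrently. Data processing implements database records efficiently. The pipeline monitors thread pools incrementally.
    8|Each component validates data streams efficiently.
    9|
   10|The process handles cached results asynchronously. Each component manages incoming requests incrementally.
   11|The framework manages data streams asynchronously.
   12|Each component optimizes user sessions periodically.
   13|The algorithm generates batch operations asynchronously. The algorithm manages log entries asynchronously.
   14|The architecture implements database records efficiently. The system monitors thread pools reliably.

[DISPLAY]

The system coordinates data streams sequentially.                
The process analyzes database records concurrently.              
The architecture coordinates log entries asynchronously.         
The pipeline implements batch operations asynchronously. The pipe
The algorithm manages thread pools efficiently. The pipeline gene
Error handling transforms queue items periodically.              
This module monitors cached results concurrently. Data processing
Each component validates data streams efficiently.               
                ┌──────────────────────────────┐                 
The process hand│       Update Available       │y. Each component
The framework ma│     Save before closing?     │y.               
Each component o│ [Save]  Don't Save   Cancel  │lly.             
The algorithm ge└──────────────────────────────┘onously. The algo
The architecture implements database records efficiently. The sys
                                                                 
                                                                 
                                                                 
                                                                 
                                                                 
                                                                 
                                                                 


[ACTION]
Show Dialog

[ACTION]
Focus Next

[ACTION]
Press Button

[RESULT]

The system coordinates data streams sequentially.                
The process analyzes database records concurrently.              
The architecture coordinates log entries asynchronously.         
The pipeline implements batch operations asynchronously. The pipe
The algorithm manages thread pools efficiently. The pipeline gene
Error handling transforms queue items periodically.              
This module monitors cached results concurrently. Data processing
Each component validates data streams efficiently.               
                                                                 
The process handles cached results asynchronously. Each component
The framework manages data streams asynchronously.               
Each component optimizes user sessions periodically.             
The algorithm generates batch operations asynchronously. The algo
The architecture implements database records efficiently. The sys
                                                                 
                                                                 
                                                                 
                                                                 
                                                                 
                                                                 
                                                                 


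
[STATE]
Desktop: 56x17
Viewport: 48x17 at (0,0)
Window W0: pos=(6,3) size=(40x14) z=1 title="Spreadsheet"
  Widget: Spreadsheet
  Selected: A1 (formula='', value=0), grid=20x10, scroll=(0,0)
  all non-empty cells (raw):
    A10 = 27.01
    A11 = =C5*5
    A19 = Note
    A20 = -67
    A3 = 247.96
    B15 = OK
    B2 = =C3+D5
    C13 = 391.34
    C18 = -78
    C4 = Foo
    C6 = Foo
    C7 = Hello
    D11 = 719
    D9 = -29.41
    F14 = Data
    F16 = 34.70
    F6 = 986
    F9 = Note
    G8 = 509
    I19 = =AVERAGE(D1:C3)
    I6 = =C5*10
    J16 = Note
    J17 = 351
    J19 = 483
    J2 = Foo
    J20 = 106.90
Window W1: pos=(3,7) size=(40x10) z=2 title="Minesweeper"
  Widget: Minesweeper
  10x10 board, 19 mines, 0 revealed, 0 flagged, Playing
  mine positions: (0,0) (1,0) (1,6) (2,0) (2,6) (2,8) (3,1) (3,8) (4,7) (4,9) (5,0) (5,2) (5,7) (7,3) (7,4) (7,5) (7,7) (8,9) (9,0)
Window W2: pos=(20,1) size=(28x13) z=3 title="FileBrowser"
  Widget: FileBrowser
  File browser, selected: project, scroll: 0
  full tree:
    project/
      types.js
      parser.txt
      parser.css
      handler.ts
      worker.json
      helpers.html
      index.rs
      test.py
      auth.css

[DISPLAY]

                                                
                    ┏━━━━━━━━━━━━━━━━━━━━━━━━━━┓
                    ┃ FileBrowser              ┃
      ┏━━━━━━━━━━━━━┠──────────────────────────┨
      ┃ Spreadsheet ┃> [-] project/            ┃
      ┠─────────────┃    types.js              ┃
      ┃A1:          ┃    parser.txt            ┃
   ┏━━━━━━━━━━━━━━━━┃    parser.css            ┃
   ┃ Minesweeper    ┃    handler.ts            ┃
   ┠────────────────┃    worker.json           ┃
   ┃■■■■■■■■■■      ┃    helpers.html          ┃
   ┃■■■■■■■■■■      ┃    index.rs              ┃
   ┃■■■■■■■■■■      ┃    test.py               ┃
   ┃■■■■■■■■■■      ┗━━━━━━━━━━━━━━━━━━━━━━━━━━┛
   ┃■■■■■■■■■■                            ┃  ┃  
   ┃■■■■■■■■■■                            ┃  ┃  
   ┗━━━━━━━━━━━━━━━━━━━━━━━━━━━━━━━━━━━━━━┛━━┛  


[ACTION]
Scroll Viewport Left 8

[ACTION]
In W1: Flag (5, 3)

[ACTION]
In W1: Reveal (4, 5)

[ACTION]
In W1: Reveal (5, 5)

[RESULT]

                                                
                    ┏━━━━━━━━━━━━━━━━━━━━━━━━━━┓
                    ┃ FileBrowser              ┃
      ┏━━━━━━━━━━━━━┠──────────────────────────┨
      ┃ Spreadsheet ┃> [-] project/            ┃
      ┠─────────────┃    types.js              ┃
      ┃A1:          ┃    parser.txt            ┃
   ┏━━━━━━━━━━━━━━━━┃    parser.css            ┃
   ┃ Minesweeper    ┃    handler.ts            ┃
   ┠────────────────┃    worker.json           ┃
   ┃■2   1■■■■      ┃    helpers.html          ┃
   ┃■3   2■■■■      ┃    index.rs              ┃
   ┃■31  2■■■■      ┃    test.py               ┃
   ┃■■1  12■■■      ┗━━━━━━━━━━━━━━━━━━━━━━━━━━┛
   ┃■■21  2■■■                            ┃  ┃  
   ┃■■■1  2■■■                            ┃  ┃  
   ┗━━━━━━━━━━━━━━━━━━━━━━━━━━━━━━━━━━━━━━┛━━┛  


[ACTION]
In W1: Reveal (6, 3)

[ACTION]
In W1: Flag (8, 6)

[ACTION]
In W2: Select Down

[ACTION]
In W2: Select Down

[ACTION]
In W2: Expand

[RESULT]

                                                
                    ┏━━━━━━━━━━━━━━━━━━━━━━━━━━┓
                    ┃ FileBrowser              ┃
      ┏━━━━━━━━━━━━━┠──────────────────────────┨
      ┃ Spreadsheet ┃  [-] project/            ┃
      ┠─────────────┃    types.js              ┃
      ┃A1:          ┃  > parser.txt            ┃
   ┏━━━━━━━━━━━━━━━━┃    parser.css            ┃
   ┃ Minesweeper    ┃    handler.ts            ┃
   ┠────────────────┃    worker.json           ┃
   ┃■2   1■■■■      ┃    helpers.html          ┃
   ┃■3   2■■■■      ┃    index.rs              ┃
   ┃■31  2■■■■      ┃    test.py               ┃
   ┃■■1  12■■■      ┗━━━━━━━━━━━━━━━━━━━━━━━━━━┛
   ┃■■21  2■■■                            ┃  ┃  
   ┃■■■1  2■■■                            ┃  ┃  
   ┗━━━━━━━━━━━━━━━━━━━━━━━━━━━━━━━━━━━━━━┛━━┛  


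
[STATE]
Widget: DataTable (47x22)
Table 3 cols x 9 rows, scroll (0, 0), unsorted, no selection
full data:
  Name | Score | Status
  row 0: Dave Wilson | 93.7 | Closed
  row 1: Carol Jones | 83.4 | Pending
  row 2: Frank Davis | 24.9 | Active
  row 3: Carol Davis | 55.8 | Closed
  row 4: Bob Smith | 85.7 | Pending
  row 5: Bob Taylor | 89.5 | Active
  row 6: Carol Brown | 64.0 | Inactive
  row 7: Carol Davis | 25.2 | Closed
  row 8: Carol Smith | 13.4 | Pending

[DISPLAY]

Name       │Score│Status                       
───────────┼─────┼────────                     
Dave Wilson│93.7 │Closed                       
Carol Jones│83.4 │Pending                      
Frank Davis│24.9 │Active                       
Carol Davis│55.8 │Closed                       
Bob Smith  │85.7 │Pending                      
Bob Taylor │89.5 │Active                       
Carol Brown│64.0 │Inactive                     
Carol Davis│25.2 │Closed                       
Carol Smith│13.4 │Pending                      
                                               
                                               
                                               
                                               
                                               
                                               
                                               
                                               
                                               
                                               
                                               


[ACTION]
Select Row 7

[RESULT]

Name       │Score│Status                       
───────────┼─────┼────────                     
Dave Wilson│93.7 │Closed                       
Carol Jones│83.4 │Pending                      
Frank Davis│24.9 │Active                       
Carol Davis│55.8 │Closed                       
Bob Smith  │85.7 │Pending                      
Bob Taylor │89.5 │Active                       
Carol Brown│64.0 │Inactive                     
>arol Davis│25.2 │Closed                       
Carol Smith│13.4 │Pending                      
                                               
                                               
                                               
                                               
                                               
                                               
                                               
                                               
                                               
                                               
                                               


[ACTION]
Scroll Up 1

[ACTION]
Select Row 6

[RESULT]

Name       │Score│Status                       
───────────┼─────┼────────                     
Dave Wilson│93.7 │Closed                       
Carol Jones│83.4 │Pending                      
Frank Davis│24.9 │Active                       
Carol Davis│55.8 │Closed                       
Bob Smith  │85.7 │Pending                      
Bob Taylor │89.5 │Active                       
>arol Brown│64.0 │Inactive                     
Carol Davis│25.2 │Closed                       
Carol Smith│13.4 │Pending                      
                                               
                                               
                                               
                                               
                                               
                                               
                                               
                                               
                                               
                                               
                                               


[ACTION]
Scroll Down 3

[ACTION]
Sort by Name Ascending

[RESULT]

Name      ▲│Score│Status                       
───────────┼─────┼────────                     
Bob Smith  │85.7 │Pending                      
Bob Taylor │89.5 │Active                       
Carol Brown│64.0 │Inactive                     
Carol Davis│55.8 │Closed                       
Carol Davis│25.2 │Closed                       
Carol Jones│83.4 │Pending                      
>arol Smith│13.4 │Pending                      
Dave Wilson│93.7 │Closed                       
Frank Davis│24.9 │Active                       
                                               
                                               
                                               
                                               
                                               
                                               
                                               
                                               
                                               
                                               
                                               


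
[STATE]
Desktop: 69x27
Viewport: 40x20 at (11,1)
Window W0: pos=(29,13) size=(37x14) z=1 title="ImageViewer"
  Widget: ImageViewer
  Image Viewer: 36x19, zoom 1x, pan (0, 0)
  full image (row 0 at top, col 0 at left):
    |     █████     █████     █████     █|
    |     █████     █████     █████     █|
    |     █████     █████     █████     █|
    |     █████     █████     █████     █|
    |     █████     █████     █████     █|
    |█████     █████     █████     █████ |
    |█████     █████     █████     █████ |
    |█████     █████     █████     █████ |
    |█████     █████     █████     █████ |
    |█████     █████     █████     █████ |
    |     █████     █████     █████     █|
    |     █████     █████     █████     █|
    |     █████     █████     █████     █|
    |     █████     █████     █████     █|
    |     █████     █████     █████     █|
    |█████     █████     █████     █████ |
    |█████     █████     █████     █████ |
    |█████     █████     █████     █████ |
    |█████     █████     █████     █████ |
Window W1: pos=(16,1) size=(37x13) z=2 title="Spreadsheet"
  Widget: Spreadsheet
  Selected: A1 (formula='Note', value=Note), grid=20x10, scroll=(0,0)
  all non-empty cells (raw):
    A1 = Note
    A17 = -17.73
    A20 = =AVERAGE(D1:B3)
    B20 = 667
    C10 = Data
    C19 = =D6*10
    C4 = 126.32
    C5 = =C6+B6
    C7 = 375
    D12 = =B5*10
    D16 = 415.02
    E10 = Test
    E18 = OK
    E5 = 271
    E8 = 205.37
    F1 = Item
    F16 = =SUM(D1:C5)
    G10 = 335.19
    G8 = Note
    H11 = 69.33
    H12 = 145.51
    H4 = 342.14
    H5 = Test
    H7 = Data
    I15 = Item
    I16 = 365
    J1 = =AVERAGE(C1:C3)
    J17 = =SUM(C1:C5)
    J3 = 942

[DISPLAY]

     ┏━━━━━━━━━━━━━━━━━━━━━━━━━━━━━━━━━━
     ┃ Spreadsheet                      
     ┠──────────────────────────────────
     ┃A1: Note                          
     ┃       A       B       C       D  
     ┃----------------------------------
     ┃  1 [Note]         0       0      
     ┃  2        0       0       0      
     ┃  3        0       0       0      
     ┃  4        0       0  126.32      
     ┃  5        0       0       0      
     ┃  6        0       0       0      
     ┗━━━━━━━━━━━━━━━━━━━━━━━━━━━━━━━━━━
                  ┃ ImageViewer         
                  ┠─────────────────────
                  ┃     █████     █████ 
                  ┃     █████     █████ 
                  ┃     █████     █████ 
                  ┃     █████     █████ 
                  ┃     █████     █████ 


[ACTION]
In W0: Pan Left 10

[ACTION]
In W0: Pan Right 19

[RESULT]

     ┏━━━━━━━━━━━━━━━━━━━━━━━━━━━━━━━━━━
     ┃ Spreadsheet                      
     ┠──────────────────────────────────
     ┃A1: Note                          
     ┃       A       B       C       D  
     ┃----------------------------------
     ┃  1 [Note]         0       0      
     ┃  2        0       0       0      
     ┃  3        0       0       0      
     ┃  4        0       0  126.32      
     ┃  5        0       0       0      
     ┃  6        0       0       0      
     ┗━━━━━━━━━━━━━━━━━━━━━━━━━━━━━━━━━━
                  ┃ ImageViewer         
                  ┠─────────────────────
                  ┃█     █████     █    
                  ┃█     █████     █    
                  ┃█     █████     █    
                  ┃█     █████     █    
                  ┃█     █████     █    


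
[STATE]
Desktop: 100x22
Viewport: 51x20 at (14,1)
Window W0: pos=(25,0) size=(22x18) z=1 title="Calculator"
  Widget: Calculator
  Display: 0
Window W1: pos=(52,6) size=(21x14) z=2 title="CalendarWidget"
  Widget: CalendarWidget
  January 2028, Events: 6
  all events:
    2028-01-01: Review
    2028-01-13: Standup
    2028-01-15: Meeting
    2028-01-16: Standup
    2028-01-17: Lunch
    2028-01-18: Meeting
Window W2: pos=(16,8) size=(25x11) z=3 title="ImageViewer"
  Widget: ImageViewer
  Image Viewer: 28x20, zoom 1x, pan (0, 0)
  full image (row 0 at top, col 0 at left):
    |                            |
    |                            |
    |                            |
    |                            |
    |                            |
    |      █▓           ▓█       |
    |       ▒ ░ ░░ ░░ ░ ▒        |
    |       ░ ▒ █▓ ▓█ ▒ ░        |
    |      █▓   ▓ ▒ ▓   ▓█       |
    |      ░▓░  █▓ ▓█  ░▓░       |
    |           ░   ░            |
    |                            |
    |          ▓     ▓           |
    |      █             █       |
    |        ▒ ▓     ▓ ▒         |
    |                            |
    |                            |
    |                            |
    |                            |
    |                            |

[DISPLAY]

           ┃ Calculator         ┃                  
           ┠────────────────────┨                  
           ┃                   0┃                  
           ┃┌───┬───┬───┬───┐   ┃                  
           ┃│ 7 │ 8 │ 9 │ ÷ │   ┃                  
           ┃├───┼───┼───┼───┤   ┃     ┏━━━━━━━━━━━━
           ┃│ 4 │ 5 │ 6 │ × │   ┃     ┃ CalendarWid
  ┏━━━━━━━━━━━━━━━━━━━━━━━┓─┤   ┃     ┠────────────
  ┃ ImageViewer           ┃ │   ┃     ┃    January 
  ┠───────────────────────┨─┤   ┃     ┃Mo Tu We Th 
  ┃                       ┃ │   ┃     ┃            
  ┃                       ┃─┤   ┃     ┃ 3  4  5  6 
  ┃                       ┃+│   ┃     ┃10 11 12 13*
  ┃                       ┃─┘   ┃     ┃17* 18* 19 2
  ┃                       ┃     ┃     ┃24 25 26 27 
  ┃      █▓           ▓█  ┃     ┃     ┃31          
  ┃       ▒ ░ ░░ ░░ ░ ▒   ┃━━━━━┛     ┃            
  ┗━━━━━━━━━━━━━━━━━━━━━━━┛           ┃            
                                      ┗━━━━━━━━━━━━
                                                   


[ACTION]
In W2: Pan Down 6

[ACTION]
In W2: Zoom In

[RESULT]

           ┃ Calculator         ┃                  
           ┠────────────────────┨                  
           ┃                   0┃                  
           ┃┌───┬───┬───┬───┐   ┃                  
           ┃│ 7 │ 8 │ 9 │ ÷ │   ┃                  
           ┃├───┼───┼───┼───┤   ┃     ┏━━━━━━━━━━━━
           ┃│ 4 │ 5 │ 6 │ × │   ┃     ┃ CalendarWid
  ┏━━━━━━━━━━━━━━━━━━━━━━━┓─┤   ┃     ┠────────────
  ┃ ImageViewer           ┃ │   ┃     ┃    January 
  ┠───────────────────────┨─┤   ┃     ┃Mo Tu We Th 
  ┃                       ┃ │   ┃     ┃            
  ┃                       ┃─┤   ┃     ┃ 3  4  5  6 
  ┃                       ┃+│   ┃     ┃10 11 12 13*
  ┃                       ┃─┘   ┃     ┃17* 18* 19 2
  ┃            ██▓▓       ┃     ┃     ┃24 25 26 27 
  ┃            ██▓▓       ┃     ┃     ┃31          
  ┃              ▒▒  ░░  ░┃━━━━━┛     ┃            
  ┗━━━━━━━━━━━━━━━━━━━━━━━┛           ┃            
                                      ┗━━━━━━━━━━━━
                                                   


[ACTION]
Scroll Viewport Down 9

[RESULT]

           ┠────────────────────┨                  
           ┃                   0┃                  
           ┃┌───┬───┬───┬───┐   ┃                  
           ┃│ 7 │ 8 │ 9 │ ÷ │   ┃                  
           ┃├───┼───┼───┼───┤   ┃     ┏━━━━━━━━━━━━
           ┃│ 4 │ 5 │ 6 │ × │   ┃     ┃ CalendarWid
  ┏━━━━━━━━━━━━━━━━━━━━━━━┓─┤   ┃     ┠────────────
  ┃ ImageViewer           ┃ │   ┃     ┃    January 
  ┠───────────────────────┨─┤   ┃     ┃Mo Tu We Th 
  ┃                       ┃ │   ┃     ┃            
  ┃                       ┃─┤   ┃     ┃ 3  4  5  6 
  ┃                       ┃+│   ┃     ┃10 11 12 13*
  ┃                       ┃─┘   ┃     ┃17* 18* 19 2
  ┃            ██▓▓       ┃     ┃     ┃24 25 26 27 
  ┃            ██▓▓       ┃     ┃     ┃31          
  ┃              ▒▒  ░░  ░┃━━━━━┛     ┃            
  ┗━━━━━━━━━━━━━━━━━━━━━━━┛           ┃            
                                      ┗━━━━━━━━━━━━
                                                   
                                                   


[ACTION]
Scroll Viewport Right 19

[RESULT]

─────────────┨                                     
            0┃                                     
─┬───┬───┐   ┃                                     
 │ 9 │ ÷ │   ┃                                     
─┼───┼───┤   ┃     ┏━━━━━━━━━━━━━━━━━━━┓           
 │ 6 │ × │   ┃     ┃ CalendarWidget    ┃           
━━━━━━━┓─┤   ┃     ┠───────────────────┨           
       ┃ │   ┃     ┃    January 2028   ┃           
───────┨─┤   ┃     ┃Mo Tu We Th Fr Sa S┃           
       ┃ │   ┃     ┃                1* ┃           
       ┃─┤   ┃     ┃ 3  4  5  6  7  8  ┃           
       ┃+│   ┃     ┃10 11 12 13* 14 15*┃           
       ┃─┘   ┃     ┃17* 18* 19 20 21 22┃           
       ┃     ┃     ┃24 25 26 27 28 29 3┃           
       ┃     ┃     ┃31                 ┃           
  ░░  ░┃━━━━━┛     ┃                   ┃           
━━━━━━━┛           ┃                   ┃           
                   ┗━━━━━━━━━━━━━━━━━━━┛           
                                                   
                                                   


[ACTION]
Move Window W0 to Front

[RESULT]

─────────────┨                                     
            0┃                                     
─┬───┬───┐   ┃                                     
 │ 9 │ ÷ │   ┃                                     
─┼───┼───┤   ┃     ┏━━━━━━━━━━━━━━━━━━━┓           
 │ 6 │ × │   ┃     ┃ CalendarWidget    ┃           
─┼───┼───┤   ┃     ┠───────────────────┨           
 │ 3 │ - │   ┃     ┃    January 2028   ┃           
─┼───┼───┤   ┃     ┃Mo Tu We Th Fr Sa S┃           
 │ = │ + │   ┃     ┃                1* ┃           
─┼───┼───┤   ┃     ┃ 3  4  5  6  7  8  ┃           
C│ MR│ M+│   ┃     ┃10 11 12 13* 14 15*┃           
─┴───┴───┘   ┃     ┃17* 18* 19 20 21 22┃           
             ┃     ┃24 25 26 27 28 29 3┃           
             ┃     ┃31                 ┃           
━━━━━━━━━━━━━┛     ┃                   ┃           
━━━━━━━┛           ┃                   ┃           
                   ┗━━━━━━━━━━━━━━━━━━━┛           
                                                   
                                                   


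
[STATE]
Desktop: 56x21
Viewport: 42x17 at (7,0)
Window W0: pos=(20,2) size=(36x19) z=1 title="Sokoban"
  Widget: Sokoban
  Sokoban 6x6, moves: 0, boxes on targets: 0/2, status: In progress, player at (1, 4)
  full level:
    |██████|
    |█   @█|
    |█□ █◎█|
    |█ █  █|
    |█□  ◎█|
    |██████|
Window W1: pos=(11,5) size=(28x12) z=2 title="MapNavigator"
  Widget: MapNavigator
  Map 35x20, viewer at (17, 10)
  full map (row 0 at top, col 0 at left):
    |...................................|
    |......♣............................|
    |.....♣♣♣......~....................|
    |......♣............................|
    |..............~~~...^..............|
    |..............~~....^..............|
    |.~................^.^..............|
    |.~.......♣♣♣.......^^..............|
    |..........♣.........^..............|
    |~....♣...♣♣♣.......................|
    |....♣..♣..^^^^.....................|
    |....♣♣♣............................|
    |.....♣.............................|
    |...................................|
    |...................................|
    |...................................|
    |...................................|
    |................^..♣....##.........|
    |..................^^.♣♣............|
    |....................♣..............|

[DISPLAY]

                                          
                                          
             ┏━━━━━━━━━━━━━━━━━━━━━━━━━━━━
             ┃ Sokoban                    
             ┠────────────────────────────
    ┏━━━━━━━━━━━━━━━━━━━━━━━━━━┓          
    ┃ MapNavigator             ┃          
    ┠──────────────────────────┨          
    ┃..............^.^.........┃          
    ┃.....♣♣♣.......^^.........┃          
    ┃......♣.........^.........┃          
    ┃.♣...♣♣♣..................┃          
    ┃♣..♣..^^^^...@............┃          
    ┃♣♣♣.......................┃          
    ┃.♣........................┃          
    ┃..........................┃          
    ┗━━━━━━━━━━━━━━━━━━━━━━━━━━┛          


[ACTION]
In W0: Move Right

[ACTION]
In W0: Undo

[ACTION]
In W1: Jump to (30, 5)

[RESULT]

                                          
                                          
             ┏━━━━━━━━━━━━━━━━━━━━━━━━━━━━
             ┃ Sokoban                    
             ┠────────────────────────────
    ┏━━━━━━━━━━━━━━━━━━━━━━━━━━┓          
    ┃ MapNavigator             ┃          
    ┠──────────────────────────┨          
    ┃..................        ┃          
    ┃..................        ┃          
    ┃..................        ┃          
    ┃...^..............        ┃          
    ┃...^.........@....        ┃          
    ┃.^.^..............        ┃          
    ┃..^^..............        ┃          
    ┃...^..............        ┃          
    ┗━━━━━━━━━━━━━━━━━━━━━━━━━━┛          


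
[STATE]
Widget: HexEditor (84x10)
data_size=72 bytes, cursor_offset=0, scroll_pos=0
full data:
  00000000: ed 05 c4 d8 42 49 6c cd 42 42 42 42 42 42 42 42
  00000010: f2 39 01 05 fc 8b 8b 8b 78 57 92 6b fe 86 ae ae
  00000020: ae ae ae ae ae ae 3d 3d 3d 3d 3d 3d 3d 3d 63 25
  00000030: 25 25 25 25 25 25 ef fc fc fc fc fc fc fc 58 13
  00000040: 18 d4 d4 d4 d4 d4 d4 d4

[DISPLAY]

00000000  ED 05 c4 d8 42 49 6c cd  42 42 42 42 42 42 42 42  |....BIl.BBBBBBBB|      
00000010  f2 39 01 05 fc 8b 8b 8b  78 57 92 6b fe 86 ae ae  |.9......xW.k....|      
00000020  ae ae ae ae ae ae 3d 3d  3d 3d 3d 3d 3d 3d 63 25  |......========c%|      
00000030  25 25 25 25 25 25 ef fc  fc fc fc fc fc fc 58 13  |%%%%%%........X.|      
00000040  18 d4 d4 d4 d4 d4 d4 d4                           |........        |      
                                                                                    
                                                                                    
                                                                                    
                                                                                    
                                                                                    


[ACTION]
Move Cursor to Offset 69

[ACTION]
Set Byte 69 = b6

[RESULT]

00000000  ed 05 c4 d8 42 49 6c cd  42 42 42 42 42 42 42 42  |....BIl.BBBBBBBB|      
00000010  f2 39 01 05 fc 8b 8b 8b  78 57 92 6b fe 86 ae ae  |.9......xW.k....|      
00000020  ae ae ae ae ae ae 3d 3d  3d 3d 3d 3d 3d 3d 63 25  |......========c%|      
00000030  25 25 25 25 25 25 ef fc  fc fc fc fc fc fc 58 13  |%%%%%%........X.|      
00000040  18 d4 d4 d4 d4 B6 d4 d4                           |........        |      
                                                                                    
                                                                                    
                                                                                    
                                                                                    
                                                                                    


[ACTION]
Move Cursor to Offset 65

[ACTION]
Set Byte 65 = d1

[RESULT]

00000000  ed 05 c4 d8 42 49 6c cd  42 42 42 42 42 42 42 42  |....BIl.BBBBBBBB|      
00000010  f2 39 01 05 fc 8b 8b 8b  78 57 92 6b fe 86 ae ae  |.9......xW.k....|      
00000020  ae ae ae ae ae ae 3d 3d  3d 3d 3d 3d 3d 3d 63 25  |......========c%|      
00000030  25 25 25 25 25 25 ef fc  fc fc fc fc fc fc 58 13  |%%%%%%........X.|      
00000040  18 D1 d4 d4 d4 b6 d4 d4                           |........        |      
                                                                                    
                                                                                    
                                                                                    
                                                                                    
                                                                                    


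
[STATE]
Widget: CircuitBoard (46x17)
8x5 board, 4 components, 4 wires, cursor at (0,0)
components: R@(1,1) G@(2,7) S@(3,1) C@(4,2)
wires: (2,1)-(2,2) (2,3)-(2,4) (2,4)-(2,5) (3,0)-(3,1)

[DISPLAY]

   0 1 2 3 4 5 6 7                            
0  [.]                                        
                                              
1       R                                     
                                              
2       · ─ ·   · ─ · ─ ·       G             
                                              
3   · ─ S                                     
                                              
4           C                                 
Cursor: (0,0)                                 
                                              
                                              
                                              
                                              
                                              
                                              


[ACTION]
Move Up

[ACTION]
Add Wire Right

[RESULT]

   0 1 2 3 4 5 6 7                            
0  [.]─ ·                                     
                                              
1       R                                     
                                              
2       · ─ ·   · ─ · ─ ·       G             
                                              
3   · ─ S                                     
                                              
4           C                                 
Cursor: (0,0)                                 
                                              
                                              
                                              
                                              
                                              
                                              


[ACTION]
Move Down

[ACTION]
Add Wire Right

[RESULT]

   0 1 2 3 4 5 6 7                            
0   · ─ ·                                     
                                              
1  [.]─ R                                     
                                              
2       · ─ ·   · ─ · ─ ·       G             
                                              
3   · ─ S                                     
                                              
4           C                                 
Cursor: (1,0)                                 
                                              
                                              
                                              
                                              
                                              
                                              


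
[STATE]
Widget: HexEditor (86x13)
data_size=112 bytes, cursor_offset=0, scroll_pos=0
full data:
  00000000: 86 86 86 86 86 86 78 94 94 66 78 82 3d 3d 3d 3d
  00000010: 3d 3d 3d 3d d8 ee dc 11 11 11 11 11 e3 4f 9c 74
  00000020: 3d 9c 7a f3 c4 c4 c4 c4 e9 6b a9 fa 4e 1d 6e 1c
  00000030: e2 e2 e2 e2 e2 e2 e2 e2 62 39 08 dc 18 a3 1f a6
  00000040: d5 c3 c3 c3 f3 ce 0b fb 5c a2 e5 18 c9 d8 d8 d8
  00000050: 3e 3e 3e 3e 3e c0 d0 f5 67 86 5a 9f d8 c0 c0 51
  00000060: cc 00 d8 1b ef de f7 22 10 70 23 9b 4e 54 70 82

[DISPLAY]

00000000  86 86 86 86 86 86 78 94  94 66 78 82 3d 3d 3d 3d  |......x..fx.====|        
00000010  3d 3d 3d 3d d8 ee dc 11  11 11 11 11 e3 4f 9c 74  |====.........O.t|        
00000020  3d 9c 7a f3 c4 c4 c4 c4  e9 6b a9 fa 4e 1d 6e 1c  |=.z......k..N.n.|        
00000030  e2 e2 e2 e2 e2 e2 e2 e2  62 39 08 dc 18 a3 1f a6  |........b9......|        
00000040  d5 c3 c3 c3 f3 ce 0b fb  5c a2 e5 18 c9 d8 d8 d8  |........\.......|        
00000050  3e 3e 3e 3e 3e c0 d0 f5  67 86 5a 9f d8 c0 c0 51  |>>>>>...g.Z....Q|        
00000060  cc 00 d8 1b ef de f7 22  10 70 23 9b 4e 54 70 82  |.......".p#.NTp.|        
                                                                                      
                                                                                      
                                                                                      
                                                                                      
                                                                                      
                                                                                      


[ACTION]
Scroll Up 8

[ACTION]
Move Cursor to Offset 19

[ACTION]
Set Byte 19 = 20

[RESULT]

00000000  86 86 86 86 86 86 78 94  94 66 78 82 3d 3d 3d 3d  |......x..fx.====|        
00000010  3d 3d 3d 20 d8 ee dc 11  11 11 11 11 e3 4f 9c 74  |=== .........O.t|        
00000020  3d 9c 7a f3 c4 c4 c4 c4  e9 6b a9 fa 4e 1d 6e 1c  |=.z......k..N.n.|        
00000030  e2 e2 e2 e2 e2 e2 e2 e2  62 39 08 dc 18 a3 1f a6  |........b9......|        
00000040  d5 c3 c3 c3 f3 ce 0b fb  5c a2 e5 18 c9 d8 d8 d8  |........\.......|        
00000050  3e 3e 3e 3e 3e c0 d0 f5  67 86 5a 9f d8 c0 c0 51  |>>>>>...g.Z....Q|        
00000060  cc 00 d8 1b ef de f7 22  10 70 23 9b 4e 54 70 82  |.......".p#.NTp.|        
                                                                                      
                                                                                      
                                                                                      
                                                                                      
                                                                                      
                                                                                      


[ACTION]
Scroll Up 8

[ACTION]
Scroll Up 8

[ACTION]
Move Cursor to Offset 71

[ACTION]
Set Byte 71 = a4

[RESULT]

00000000  86 86 86 86 86 86 78 94  94 66 78 82 3d 3d 3d 3d  |......x..fx.====|        
00000010  3d 3d 3d 20 d8 ee dc 11  11 11 11 11 e3 4f 9c 74  |=== .........O.t|        
00000020  3d 9c 7a f3 c4 c4 c4 c4  e9 6b a9 fa 4e 1d 6e 1c  |=.z......k..N.n.|        
00000030  e2 e2 e2 e2 e2 e2 e2 e2  62 39 08 dc 18 a3 1f a6  |........b9......|        
00000040  d5 c3 c3 c3 f3 ce 0b A4  5c a2 e5 18 c9 d8 d8 d8  |........\.......|        
00000050  3e 3e 3e 3e 3e c0 d0 f5  67 86 5a 9f d8 c0 c0 51  |>>>>>...g.Z....Q|        
00000060  cc 00 d8 1b ef de f7 22  10 70 23 9b 4e 54 70 82  |.......".p#.NTp.|        
                                                                                      
                                                                                      
                                                                                      
                                                                                      
                                                                                      
                                                                                      
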